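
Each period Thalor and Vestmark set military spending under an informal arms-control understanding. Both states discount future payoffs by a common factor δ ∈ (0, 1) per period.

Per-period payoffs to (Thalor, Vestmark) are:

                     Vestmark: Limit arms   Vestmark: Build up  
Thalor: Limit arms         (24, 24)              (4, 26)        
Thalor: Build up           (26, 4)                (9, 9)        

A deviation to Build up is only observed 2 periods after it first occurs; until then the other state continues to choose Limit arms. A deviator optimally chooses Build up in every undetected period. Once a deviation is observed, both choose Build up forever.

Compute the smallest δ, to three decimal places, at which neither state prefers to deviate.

The best deviation is to choose Build up for all 2 undetected periods, earning 26 each, then 9 forever once detected.
Deviation value: 26(1−δ^2)/(1−δ) + 9δ^2/(1−δ); cooperation value: 24/(1−δ).
IC: 24 ≥ 26(1−δ^2) + 9δ^2 = 26 − 17δ^2.
So δ^2 ≥ 2/17, giving δ ≥ (2/17)^(1/2) ≈ 0.343.

0.343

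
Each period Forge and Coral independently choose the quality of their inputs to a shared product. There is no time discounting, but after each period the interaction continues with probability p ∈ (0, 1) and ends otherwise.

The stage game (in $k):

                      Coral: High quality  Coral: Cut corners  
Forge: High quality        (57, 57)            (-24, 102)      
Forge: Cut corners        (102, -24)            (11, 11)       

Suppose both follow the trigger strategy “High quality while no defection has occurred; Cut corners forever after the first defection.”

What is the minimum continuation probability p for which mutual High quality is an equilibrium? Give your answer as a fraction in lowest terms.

With no time discounting, the continuation probability p plays the role of the discount factor.
Grim-trigger IC: 57/(1−p) ≥ 102 + 11p/(1−p) ⇒ p ≥ (102−57)/(102−11) = 45/91.

45/91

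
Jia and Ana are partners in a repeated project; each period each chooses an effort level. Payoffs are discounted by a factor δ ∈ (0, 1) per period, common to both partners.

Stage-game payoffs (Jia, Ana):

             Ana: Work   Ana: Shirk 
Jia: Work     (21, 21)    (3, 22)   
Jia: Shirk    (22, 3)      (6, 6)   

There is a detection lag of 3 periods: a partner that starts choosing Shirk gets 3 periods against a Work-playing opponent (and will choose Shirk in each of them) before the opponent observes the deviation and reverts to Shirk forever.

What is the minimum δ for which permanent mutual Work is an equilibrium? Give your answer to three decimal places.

Deviating for the 3 undetected periods gains 22−21 = 1 per period over cooperation, then loses 21−6 = 15 per period forever once punishment starts.
Gain: 1(1 + δ + … + δ^2); loss: 15·δ^3/(1−δ).
No profitable deviation ⇔ 1(1−δ^3) ≤ 15·δ^3, i.e. δ^3 ≥ 1/(1+15) = 1/16.
Hence δ ≥ (1/16)^(1/3) ≈ 0.397.

0.397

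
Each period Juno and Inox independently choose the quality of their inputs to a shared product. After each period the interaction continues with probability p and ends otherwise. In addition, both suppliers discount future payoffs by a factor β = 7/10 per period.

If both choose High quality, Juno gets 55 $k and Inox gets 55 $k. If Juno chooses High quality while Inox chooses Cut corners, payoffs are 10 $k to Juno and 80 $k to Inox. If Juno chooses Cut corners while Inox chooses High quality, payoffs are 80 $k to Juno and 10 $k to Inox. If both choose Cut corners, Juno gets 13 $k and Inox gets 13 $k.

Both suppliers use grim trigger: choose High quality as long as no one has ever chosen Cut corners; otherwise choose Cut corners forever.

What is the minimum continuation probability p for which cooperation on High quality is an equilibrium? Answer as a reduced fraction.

250/469

With continuation probability p and discount β, the effective per-period discount factor is βp.
Grim-trigger IC: βp ≥ (80−55)/(80−13) = 25/67.
So p ≥ (25/67)/(7/10) = 250/469.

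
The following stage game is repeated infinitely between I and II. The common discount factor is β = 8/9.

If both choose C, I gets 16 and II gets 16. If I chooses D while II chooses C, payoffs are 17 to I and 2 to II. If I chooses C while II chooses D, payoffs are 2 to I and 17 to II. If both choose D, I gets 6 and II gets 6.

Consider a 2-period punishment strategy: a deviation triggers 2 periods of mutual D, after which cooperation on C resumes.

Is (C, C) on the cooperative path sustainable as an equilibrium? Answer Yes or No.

Yes

Comparing payoff streams over the 3 periods until play realigns: cooperate → 16(1+β+…+β^2); deviate → 17 + 6(β+…+β^2).
Cooperation is sustained iff (16−6)(β+…+β^2) ≥ 17−16.
β+…+β^2 = 8/9·(1−(8/9)^2)/(1−8/9) = 1.6790, and (17−16)/(16−6) = 0.1000.
1.6790 ≥ 0.1000, so cooperation is sustainable.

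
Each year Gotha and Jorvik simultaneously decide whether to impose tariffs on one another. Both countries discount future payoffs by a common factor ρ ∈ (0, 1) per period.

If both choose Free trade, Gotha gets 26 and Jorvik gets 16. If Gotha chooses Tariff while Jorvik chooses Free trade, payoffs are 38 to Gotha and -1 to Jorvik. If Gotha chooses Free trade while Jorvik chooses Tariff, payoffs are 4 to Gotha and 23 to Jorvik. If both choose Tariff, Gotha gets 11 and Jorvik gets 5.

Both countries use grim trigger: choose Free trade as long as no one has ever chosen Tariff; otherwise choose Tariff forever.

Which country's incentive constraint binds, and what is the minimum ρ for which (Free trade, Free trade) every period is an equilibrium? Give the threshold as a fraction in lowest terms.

Gotha; ρ ≥ 4/9

Gotha: cooperation gives 26 each period; deviation gives 38 once then 11 forever.
  26/(1−ρ) ≥ 38 + 11ρ/(1−ρ) ⇒ ρ ≥ 12/27 = 4/9.
Jorvik: cooperation gives 16 each period; deviation gives 23 once then 5 forever.
  ρ ≥ 7/18.
Both must hold, so the binding constraint is Gotha's: ρ ≥ 4/9.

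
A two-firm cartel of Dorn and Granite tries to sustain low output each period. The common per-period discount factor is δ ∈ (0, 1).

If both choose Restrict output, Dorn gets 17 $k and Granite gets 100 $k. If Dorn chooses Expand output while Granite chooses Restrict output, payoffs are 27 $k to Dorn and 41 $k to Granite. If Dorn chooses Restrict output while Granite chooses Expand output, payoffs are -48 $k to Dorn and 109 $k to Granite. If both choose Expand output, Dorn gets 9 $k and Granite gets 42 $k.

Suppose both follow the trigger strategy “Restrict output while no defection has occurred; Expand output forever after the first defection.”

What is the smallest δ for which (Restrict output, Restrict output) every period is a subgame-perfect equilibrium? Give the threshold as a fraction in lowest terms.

5/9

Dorn: cooperation gives 17 each period; deviation gives 27 once then 9 forever.
  17/(1−δ) ≥ 27 + 9δ/(1−δ) ⇒ δ ≥ 10/18 = 5/9.
Granite: cooperation gives 100 each period; deviation gives 109 once then 42 forever.
  δ ≥ 9/67.
Both must hold, so the binding constraint is Dorn's: δ ≥ 5/9.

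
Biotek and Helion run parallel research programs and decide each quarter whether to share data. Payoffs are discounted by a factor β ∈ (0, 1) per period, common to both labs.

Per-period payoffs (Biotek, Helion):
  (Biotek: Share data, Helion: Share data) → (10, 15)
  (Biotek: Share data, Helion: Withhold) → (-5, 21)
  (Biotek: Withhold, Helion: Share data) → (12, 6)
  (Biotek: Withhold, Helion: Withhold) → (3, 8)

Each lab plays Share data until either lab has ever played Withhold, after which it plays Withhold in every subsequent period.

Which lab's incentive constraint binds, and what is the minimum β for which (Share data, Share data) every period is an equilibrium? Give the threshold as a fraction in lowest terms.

Biotek's threshold: (12−10)/(12−3) = 2/9.
Helion's threshold: (21−15)/(21−8) = 6/13.
2/9 < 6/13, so Helion binds and β* = 6/13.

Helion; β ≥ 6/13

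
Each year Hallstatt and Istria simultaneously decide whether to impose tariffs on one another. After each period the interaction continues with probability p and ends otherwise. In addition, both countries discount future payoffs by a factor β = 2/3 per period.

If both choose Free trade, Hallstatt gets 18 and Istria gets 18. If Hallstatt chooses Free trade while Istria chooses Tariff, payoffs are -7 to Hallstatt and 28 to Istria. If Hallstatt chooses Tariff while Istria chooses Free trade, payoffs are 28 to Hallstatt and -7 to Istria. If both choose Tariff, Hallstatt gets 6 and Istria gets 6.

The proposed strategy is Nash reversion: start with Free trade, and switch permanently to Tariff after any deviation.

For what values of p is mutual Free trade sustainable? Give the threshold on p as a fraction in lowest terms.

15/22

Expected continuation weight on next period's payoff is β·p = 2/3·p, which plays the role of the discount factor.
Cooperation requires 2/3·p ≥ (28−18)/(28−6) = 5/11, hence p ≥ 15/22.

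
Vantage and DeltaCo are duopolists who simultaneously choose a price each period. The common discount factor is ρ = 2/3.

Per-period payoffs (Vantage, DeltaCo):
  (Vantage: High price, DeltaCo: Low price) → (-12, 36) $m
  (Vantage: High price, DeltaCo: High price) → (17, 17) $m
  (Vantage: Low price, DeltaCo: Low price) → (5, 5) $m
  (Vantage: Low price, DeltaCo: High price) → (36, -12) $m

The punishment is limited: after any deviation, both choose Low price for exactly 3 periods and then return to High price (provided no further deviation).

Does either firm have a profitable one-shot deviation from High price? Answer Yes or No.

Yes

A one-shot deviation gives 36 now, then 5 for 3 periods, then back to 17.
Gain from deviating: (36−17) today; loss: (17−5) in each of the next 3 periods.
No-deviation condition: (17−5)(ρ+…+ρ^3) ≥ 36−17, i.e. ρ+…+ρ^3 ≥ 19/12.
At ρ = 2/3: ρ+…+ρ^3 = 1.4074 < 1.5833.
So cooperation is not sustainable.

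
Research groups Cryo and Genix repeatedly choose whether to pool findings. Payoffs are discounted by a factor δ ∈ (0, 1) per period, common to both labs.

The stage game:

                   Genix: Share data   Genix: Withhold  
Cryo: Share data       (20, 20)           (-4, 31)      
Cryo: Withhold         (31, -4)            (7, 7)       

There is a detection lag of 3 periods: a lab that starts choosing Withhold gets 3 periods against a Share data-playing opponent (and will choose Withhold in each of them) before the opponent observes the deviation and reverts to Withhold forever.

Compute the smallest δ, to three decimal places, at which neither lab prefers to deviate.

0.771

The best deviation is to choose Withhold for all 3 undetected periods, earning 31 each, then 7 forever once detected.
Deviation value: 31(1−δ^3)/(1−δ) + 7δ^3/(1−δ); cooperation value: 20/(1−δ).
IC: 20 ≥ 31(1−δ^3) + 7δ^3 = 31 − 24δ^3.
So δ^3 ≥ 11/24, giving δ ≥ (11/24)^(1/3) ≈ 0.771.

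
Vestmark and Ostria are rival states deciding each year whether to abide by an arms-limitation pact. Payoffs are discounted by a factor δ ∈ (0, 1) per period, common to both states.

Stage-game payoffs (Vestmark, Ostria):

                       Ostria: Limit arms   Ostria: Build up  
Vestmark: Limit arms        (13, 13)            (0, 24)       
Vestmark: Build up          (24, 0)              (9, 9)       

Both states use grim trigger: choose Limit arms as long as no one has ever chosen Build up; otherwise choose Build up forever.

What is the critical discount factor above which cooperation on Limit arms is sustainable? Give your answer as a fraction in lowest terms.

11/15

Cooperation forever yields 13 each period: 13/(1−δ).
Deviating yields 24 once, then 9 forever: 24 + 9δ/(1−δ).
No profitable deviation requires 13/(1−δ) ≥ 24 + 9δ/(1−δ).
Multiplying by (1−δ): 13 ≥ 24(1−δ) + 9δ = 24 − 15δ.
So 15δ ≥ 11, i.e. δ ≥ 11/15.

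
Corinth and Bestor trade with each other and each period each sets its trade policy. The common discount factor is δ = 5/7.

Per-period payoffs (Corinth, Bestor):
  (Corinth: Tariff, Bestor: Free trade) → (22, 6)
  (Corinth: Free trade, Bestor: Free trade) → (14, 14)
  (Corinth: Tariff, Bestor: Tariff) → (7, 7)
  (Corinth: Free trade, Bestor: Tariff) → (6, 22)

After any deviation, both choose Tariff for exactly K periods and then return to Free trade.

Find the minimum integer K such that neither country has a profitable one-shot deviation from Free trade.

2

No profitable deviation requires (14−7)(δ+…+δ^K) ≥ 22−14, i.e. δ+…+δ^K ≥ 8/7 ≈ 1.1429.
With δ = 5/7, the partial sums are K=1: 0.7143, K=2: 1.2245.
K = 2 is the first length at which the sum reaches 1.1429.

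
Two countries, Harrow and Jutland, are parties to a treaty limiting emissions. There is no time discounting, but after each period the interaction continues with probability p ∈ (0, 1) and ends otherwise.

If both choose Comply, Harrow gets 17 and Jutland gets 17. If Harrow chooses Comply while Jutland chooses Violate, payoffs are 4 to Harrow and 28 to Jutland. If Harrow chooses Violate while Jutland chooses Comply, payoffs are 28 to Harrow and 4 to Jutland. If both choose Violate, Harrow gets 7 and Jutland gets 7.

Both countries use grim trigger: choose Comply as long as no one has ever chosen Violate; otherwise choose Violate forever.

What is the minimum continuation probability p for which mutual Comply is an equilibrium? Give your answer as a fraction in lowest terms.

Expected cooperation value is 17 + p·17 + p²·17 + … = 17/(1−p); deviation gives 28 + p·7/(1−p).
17 ≥ 28(1−p) + 7p ⇒ 21p ≥ 11 ⇒ p ≥ 11/21.

11/21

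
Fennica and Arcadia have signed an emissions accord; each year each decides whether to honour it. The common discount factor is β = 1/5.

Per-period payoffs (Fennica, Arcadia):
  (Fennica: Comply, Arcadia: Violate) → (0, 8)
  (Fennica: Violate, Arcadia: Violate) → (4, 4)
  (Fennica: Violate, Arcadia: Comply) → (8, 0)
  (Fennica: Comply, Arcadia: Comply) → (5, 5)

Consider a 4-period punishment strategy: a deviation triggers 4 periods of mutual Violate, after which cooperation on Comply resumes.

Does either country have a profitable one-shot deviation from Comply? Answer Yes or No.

Yes

A one-shot deviation gives 8 now, then 4 for 4 periods, then back to 5.
Gain from deviating: (8−5) today; loss: (5−4) in each of the next 4 periods.
No-deviation condition: (5−4)(β+…+β^4) ≥ 8−5, i.e. β+…+β^4 ≥ 3.
At β = 1/5: β+…+β^4 = 0.2496 < 3.0000.
So cooperation is not sustainable.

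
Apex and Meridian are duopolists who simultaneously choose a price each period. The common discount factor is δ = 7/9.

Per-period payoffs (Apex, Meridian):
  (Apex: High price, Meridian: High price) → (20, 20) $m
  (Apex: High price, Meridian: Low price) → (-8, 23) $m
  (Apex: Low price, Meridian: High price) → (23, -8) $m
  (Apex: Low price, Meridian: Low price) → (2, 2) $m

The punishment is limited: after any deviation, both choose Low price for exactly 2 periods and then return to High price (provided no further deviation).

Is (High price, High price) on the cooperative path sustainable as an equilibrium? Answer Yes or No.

Comparing payoff streams over the 3 periods until play realigns: cooperate → 20(1+δ+…+δ^2); deviate → 23 + 2(δ+…+δ^2).
Cooperation is sustained iff (20−2)(δ+…+δ^2) ≥ 23−20.
δ+…+δ^2 = 7/9·(1−(7/9)^2)/(1−7/9) = 1.3827, and (23−20)/(20−2) = 0.1667.
1.3827 ≥ 0.1667, so cooperation is sustainable.

Yes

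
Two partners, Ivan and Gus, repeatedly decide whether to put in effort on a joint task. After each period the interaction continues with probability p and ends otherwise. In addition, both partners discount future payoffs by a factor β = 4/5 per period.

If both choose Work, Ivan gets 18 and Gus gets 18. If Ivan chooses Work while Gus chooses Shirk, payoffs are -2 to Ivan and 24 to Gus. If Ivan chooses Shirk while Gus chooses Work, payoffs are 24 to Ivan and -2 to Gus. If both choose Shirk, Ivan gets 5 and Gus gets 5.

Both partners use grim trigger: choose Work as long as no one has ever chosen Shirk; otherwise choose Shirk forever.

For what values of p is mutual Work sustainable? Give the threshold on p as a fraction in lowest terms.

Expected continuation weight on next period's payoff is β·p = 4/5·p, which plays the role of the discount factor.
Cooperation requires 4/5·p ≥ (24−18)/(24−5) = 6/19, hence p ≥ 15/38.

15/38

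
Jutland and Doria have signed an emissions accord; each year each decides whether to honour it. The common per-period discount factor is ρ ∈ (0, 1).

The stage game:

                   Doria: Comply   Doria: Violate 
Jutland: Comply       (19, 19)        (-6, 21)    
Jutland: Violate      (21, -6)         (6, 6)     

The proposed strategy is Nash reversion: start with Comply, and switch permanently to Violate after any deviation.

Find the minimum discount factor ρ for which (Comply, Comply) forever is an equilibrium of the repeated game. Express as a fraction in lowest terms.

Under grim trigger the critical discount factor is (T−C)/(T−P) with T = 21, C = 19, P = 6.
ρ* = (21−19)/(21−6) = 2/15.

2/15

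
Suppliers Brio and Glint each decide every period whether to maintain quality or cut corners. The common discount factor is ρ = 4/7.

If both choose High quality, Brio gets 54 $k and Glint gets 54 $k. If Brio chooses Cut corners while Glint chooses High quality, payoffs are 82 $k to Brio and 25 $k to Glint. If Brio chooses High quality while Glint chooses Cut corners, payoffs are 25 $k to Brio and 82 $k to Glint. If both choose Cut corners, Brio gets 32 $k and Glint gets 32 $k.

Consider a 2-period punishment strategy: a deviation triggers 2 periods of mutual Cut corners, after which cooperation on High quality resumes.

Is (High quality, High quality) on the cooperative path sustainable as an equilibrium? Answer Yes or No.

Comparing payoff streams over the 3 periods until play realigns: cooperate → 54(1+ρ+…+ρ^2); deviate → 82 + 32(ρ+…+ρ^2).
Cooperation is sustained iff (54−32)(ρ+…+ρ^2) ≥ 82−54.
ρ+…+ρ^2 = 4/7·(1−(4/7)^2)/(1−4/7) = 0.8980, and (82−54)/(54−32) = 1.2727.
0.8980 < 1.2727, so cooperation is not sustainable.

No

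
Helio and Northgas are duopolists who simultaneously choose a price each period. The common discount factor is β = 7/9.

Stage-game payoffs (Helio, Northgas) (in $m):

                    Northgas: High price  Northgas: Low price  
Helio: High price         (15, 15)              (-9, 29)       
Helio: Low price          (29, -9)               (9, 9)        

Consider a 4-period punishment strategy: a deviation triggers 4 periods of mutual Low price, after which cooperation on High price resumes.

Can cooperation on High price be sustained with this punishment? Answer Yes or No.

No

IC: β+…+β^4 ≥ (29−15)/(15−9) = 7/3.
At β = 7/9: partial sum = 2.2192 < 2.3333. Cooperation not sustainable.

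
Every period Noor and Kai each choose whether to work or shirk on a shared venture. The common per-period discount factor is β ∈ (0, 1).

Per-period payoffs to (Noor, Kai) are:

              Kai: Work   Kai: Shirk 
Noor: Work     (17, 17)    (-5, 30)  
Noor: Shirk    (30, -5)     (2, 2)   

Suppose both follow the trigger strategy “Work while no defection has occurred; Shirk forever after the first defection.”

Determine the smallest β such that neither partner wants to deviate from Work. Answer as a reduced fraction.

Under grim trigger the critical discount factor is (T−C)/(T−P) with T = 30, C = 17, P = 2.
β* = (30−17)/(30−2) = 13/28.

13/28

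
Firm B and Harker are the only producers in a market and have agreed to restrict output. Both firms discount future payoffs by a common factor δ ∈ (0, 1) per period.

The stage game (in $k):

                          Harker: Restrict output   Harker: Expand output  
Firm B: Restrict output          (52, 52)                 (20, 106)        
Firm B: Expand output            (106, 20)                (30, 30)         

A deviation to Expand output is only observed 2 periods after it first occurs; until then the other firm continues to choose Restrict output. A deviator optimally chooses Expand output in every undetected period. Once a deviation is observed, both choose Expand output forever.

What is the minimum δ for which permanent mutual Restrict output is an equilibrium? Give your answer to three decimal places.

0.843

The best deviation is to choose Expand output for all 2 undetected periods, earning 106 each, then 30 forever once detected.
Deviation value: 106(1−δ^2)/(1−δ) + 30δ^2/(1−δ); cooperation value: 52/(1−δ).
IC: 52 ≥ 106(1−δ^2) + 30δ^2 = 106 − 76δ^2.
So δ^2 ≥ 54/76 = 27/38, giving δ ≥ (27/38)^(1/2) ≈ 0.843.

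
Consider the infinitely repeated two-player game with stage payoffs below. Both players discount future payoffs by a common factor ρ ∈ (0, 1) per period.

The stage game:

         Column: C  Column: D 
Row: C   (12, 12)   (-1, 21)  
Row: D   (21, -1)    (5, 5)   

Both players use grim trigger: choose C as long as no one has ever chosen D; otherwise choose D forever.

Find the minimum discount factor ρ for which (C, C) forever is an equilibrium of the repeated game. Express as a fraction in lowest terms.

One-period gain from deviating is 21 − 12 = 9. The loss is 12 − 5 = 7 in every subsequent period, with present value 7·ρ/(1−ρ).
Deviation is unprofitable when 7·ρ/(1−ρ) ≥ 9, i.e. ρ/(1−ρ) ≥ 9/7.
Equivalently ρ ≥ 9/(9+7) = 9/16.

9/16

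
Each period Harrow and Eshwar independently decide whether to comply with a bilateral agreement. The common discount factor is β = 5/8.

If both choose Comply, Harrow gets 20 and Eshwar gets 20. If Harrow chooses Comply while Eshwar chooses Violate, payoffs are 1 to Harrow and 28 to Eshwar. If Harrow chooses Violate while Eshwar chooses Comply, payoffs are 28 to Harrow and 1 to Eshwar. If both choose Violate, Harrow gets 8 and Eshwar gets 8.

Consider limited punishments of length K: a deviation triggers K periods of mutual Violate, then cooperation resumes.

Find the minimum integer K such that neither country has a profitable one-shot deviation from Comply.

No profitable deviation requires (20−8)(β+…+β^K) ≥ 28−20, i.e. β+…+β^K ≥ 2/3 ≈ 0.6667.
With β = 5/8, the partial sums are K=1: 0.6250, K=2: 1.0156.
K = 2 is the first length at which the sum reaches 0.6667.

2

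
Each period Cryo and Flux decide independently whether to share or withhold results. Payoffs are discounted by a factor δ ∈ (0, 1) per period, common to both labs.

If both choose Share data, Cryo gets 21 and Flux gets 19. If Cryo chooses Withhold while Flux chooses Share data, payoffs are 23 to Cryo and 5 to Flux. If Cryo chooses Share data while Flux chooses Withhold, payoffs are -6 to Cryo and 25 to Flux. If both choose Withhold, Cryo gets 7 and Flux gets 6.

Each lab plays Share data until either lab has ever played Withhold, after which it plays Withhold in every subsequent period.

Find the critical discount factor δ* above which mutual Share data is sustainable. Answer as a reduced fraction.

6/19

For Cryo: deviation gain 23−21 = 2, per-period punishment loss 21−7 = 14. IC gives δ ≥ 2/16 = 1/8.
For Flux: gain 6, loss 13 per period, so δ ≥ 6/19.
The tighter constraint is Flux's, so cooperation needs δ ≥ 6/19.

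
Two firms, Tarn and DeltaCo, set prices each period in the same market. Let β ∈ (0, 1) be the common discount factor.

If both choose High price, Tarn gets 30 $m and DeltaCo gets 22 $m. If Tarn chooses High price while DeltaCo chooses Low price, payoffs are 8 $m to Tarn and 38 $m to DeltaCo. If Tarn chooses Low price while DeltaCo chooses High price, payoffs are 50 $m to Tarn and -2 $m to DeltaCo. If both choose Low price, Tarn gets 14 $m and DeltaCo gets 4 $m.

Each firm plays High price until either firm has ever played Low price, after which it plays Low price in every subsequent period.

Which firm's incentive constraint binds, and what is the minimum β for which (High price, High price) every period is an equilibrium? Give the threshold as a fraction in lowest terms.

Tarn: cooperation gives 30 each period; deviation gives 50 once then 14 forever.
  30/(1−β) ≥ 50 + 14β/(1−β) ⇒ β ≥ 20/36 = 5/9.
DeltaCo: cooperation gives 22 each period; deviation gives 38 once then 4 forever.
  β ≥ 16/34 = 8/17.
Both must hold, so the binding constraint is Tarn's: β ≥ 5/9.

Tarn; β ≥ 5/9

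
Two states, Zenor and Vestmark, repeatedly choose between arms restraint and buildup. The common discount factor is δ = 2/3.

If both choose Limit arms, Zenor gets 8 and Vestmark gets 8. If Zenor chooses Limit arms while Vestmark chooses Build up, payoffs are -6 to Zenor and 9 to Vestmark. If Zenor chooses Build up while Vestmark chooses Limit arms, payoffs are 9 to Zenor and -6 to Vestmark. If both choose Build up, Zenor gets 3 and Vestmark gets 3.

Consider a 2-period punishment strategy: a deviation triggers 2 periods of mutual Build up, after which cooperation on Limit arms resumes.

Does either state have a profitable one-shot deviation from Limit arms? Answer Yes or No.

No

Comparing payoff streams over the 3 periods until play realigns: cooperate → 8(1+δ+…+δ^2); deviate → 9 + 3(δ+…+δ^2).
Cooperation is sustained iff (8−3)(δ+…+δ^2) ≥ 9−8.
δ+…+δ^2 = 2/3·(1−(2/3)^2)/(1−2/3) = 1.1111, and (9−8)/(8−3) = 0.2000.
1.1111 ≥ 0.2000, so cooperation is sustainable.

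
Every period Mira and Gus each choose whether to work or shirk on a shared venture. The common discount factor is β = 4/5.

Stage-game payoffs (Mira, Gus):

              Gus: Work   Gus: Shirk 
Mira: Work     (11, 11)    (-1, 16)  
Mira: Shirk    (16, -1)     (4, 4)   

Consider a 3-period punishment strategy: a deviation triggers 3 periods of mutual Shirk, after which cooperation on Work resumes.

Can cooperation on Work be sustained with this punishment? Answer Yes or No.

Yes

IC: β+…+β^3 ≥ (16−11)/(11−4) = 5/7.
At β = 4/5: partial sum = 1.9520 ≥ 0.7143. Cooperation sustainable.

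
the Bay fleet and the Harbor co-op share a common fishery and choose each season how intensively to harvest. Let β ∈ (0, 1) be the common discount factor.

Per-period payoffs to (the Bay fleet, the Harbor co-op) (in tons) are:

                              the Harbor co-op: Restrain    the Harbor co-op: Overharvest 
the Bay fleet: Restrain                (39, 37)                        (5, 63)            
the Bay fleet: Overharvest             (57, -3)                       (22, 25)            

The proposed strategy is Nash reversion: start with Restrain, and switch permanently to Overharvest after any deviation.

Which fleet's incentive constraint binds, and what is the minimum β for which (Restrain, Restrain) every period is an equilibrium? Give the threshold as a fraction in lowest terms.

the Harbor co-op; β ≥ 13/19

the Bay fleet's threshold: (57−39)/(57−22) = 18/35.
the Harbor co-op's threshold: (63−37)/(63−25) = 13/19.
18/35 < 13/19, so the Harbor co-op binds and β* = 13/19.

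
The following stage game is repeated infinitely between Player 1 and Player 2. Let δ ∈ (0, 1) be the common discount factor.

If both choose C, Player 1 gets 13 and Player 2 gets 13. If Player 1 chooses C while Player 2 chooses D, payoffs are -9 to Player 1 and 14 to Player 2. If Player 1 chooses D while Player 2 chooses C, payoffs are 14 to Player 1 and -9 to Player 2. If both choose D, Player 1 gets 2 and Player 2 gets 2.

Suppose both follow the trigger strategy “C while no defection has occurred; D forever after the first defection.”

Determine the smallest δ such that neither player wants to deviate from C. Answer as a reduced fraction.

1/12

13/(1−δ) ≥ 14 + 2δ/(1−δ)
13 ≥ 14 − 12δ
δ ≥ 1/12.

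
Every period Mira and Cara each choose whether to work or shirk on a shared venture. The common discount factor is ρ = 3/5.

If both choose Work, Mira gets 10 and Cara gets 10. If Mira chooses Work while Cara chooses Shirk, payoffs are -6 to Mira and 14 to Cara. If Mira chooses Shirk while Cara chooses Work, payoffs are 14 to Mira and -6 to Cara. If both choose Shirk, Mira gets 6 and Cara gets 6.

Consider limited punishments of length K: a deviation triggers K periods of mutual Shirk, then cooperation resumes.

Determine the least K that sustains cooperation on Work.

3

Need Σ_{k=1}^{K} ρ^k ≥ (14−10)/(10−6) = 1.0000 at ρ = 3/5.
At K = 2 the sum is 0.9600 < 1.0000; at K = 3 it is 1.1760 ≥ 1.0000.
So the minimum punishment length is K = 3.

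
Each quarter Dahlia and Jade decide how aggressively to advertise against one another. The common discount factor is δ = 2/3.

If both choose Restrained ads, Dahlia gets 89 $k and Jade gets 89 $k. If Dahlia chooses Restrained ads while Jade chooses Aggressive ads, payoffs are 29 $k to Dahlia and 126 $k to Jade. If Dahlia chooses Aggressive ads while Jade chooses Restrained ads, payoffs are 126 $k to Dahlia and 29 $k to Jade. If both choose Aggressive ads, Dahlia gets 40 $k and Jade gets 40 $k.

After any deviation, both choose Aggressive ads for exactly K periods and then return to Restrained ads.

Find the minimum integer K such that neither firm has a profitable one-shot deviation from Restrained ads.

2

Need Σ_{k=1}^{K} δ^k ≥ (126−89)/(89−40) = 0.7551 at δ = 2/3.
At K = 1 the sum is 0.6667 < 0.7551; at K = 2 it is 1.1111 ≥ 0.7551.
So the minimum punishment length is K = 2.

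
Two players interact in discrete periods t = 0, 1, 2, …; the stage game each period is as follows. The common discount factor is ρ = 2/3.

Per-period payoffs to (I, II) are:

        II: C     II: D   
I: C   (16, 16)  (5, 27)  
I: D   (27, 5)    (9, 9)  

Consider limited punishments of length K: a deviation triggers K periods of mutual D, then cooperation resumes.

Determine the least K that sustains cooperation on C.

4

No profitable deviation requires (16−9)(ρ+…+ρ^K) ≥ 27−16, i.e. ρ+…+ρ^K ≥ 11/7 ≈ 1.5714.
With ρ = 2/3, the partial sums are K=1: 0.6667, K=2: 1.1111, K=3: 1.4074, K=4: 1.6049.
K = 4 is the first length at which the sum reaches 1.5714.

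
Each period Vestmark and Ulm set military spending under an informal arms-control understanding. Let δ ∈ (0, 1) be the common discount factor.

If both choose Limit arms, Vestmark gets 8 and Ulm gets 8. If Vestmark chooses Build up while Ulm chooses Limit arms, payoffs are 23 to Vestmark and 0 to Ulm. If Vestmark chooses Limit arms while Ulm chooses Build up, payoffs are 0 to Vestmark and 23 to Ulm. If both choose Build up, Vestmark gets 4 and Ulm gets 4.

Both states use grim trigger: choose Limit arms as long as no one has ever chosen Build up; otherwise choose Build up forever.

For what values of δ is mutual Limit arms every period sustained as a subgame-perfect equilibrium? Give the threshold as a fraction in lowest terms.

Under grim trigger the critical discount factor is (T−C)/(T−P) with T = 23, C = 8, P = 4.
δ* = (23−8)/(23−4) = 15/19.

15/19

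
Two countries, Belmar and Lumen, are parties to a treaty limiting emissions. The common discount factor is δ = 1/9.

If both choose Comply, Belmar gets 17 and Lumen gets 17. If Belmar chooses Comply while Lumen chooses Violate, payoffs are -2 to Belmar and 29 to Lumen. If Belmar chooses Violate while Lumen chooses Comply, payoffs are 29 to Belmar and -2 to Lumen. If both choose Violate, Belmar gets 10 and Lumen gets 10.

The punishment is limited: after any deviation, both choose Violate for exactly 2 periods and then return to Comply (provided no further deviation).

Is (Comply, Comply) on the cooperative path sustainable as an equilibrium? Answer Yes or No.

A one-shot deviation gives 29 now, then 10 for 2 periods, then back to 17.
Gain from deviating: (29−17) today; loss: (17−10) in each of the next 2 periods.
No-deviation condition: (17−10)(δ+…+δ^2) ≥ 29−17, i.e. δ+…+δ^2 ≥ 12/7.
At δ = 1/9: δ+…+δ^2 = 0.1235 < 1.7143.
So cooperation is not sustainable.

No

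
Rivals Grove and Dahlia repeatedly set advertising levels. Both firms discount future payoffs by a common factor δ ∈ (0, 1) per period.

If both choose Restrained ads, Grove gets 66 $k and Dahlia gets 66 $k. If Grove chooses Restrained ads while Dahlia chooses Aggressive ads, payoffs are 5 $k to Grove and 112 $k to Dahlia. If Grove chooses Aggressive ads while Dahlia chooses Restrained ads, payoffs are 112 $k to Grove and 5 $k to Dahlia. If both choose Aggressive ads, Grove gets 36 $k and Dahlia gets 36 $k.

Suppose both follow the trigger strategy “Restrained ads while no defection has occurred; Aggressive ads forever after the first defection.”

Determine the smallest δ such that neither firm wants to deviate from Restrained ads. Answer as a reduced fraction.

Under grim trigger the critical discount factor is (T−C)/(T−P) with T = 112, C = 66, P = 36.
δ* = (112−66)/(112−36) = 46/76 = 23/38.

23/38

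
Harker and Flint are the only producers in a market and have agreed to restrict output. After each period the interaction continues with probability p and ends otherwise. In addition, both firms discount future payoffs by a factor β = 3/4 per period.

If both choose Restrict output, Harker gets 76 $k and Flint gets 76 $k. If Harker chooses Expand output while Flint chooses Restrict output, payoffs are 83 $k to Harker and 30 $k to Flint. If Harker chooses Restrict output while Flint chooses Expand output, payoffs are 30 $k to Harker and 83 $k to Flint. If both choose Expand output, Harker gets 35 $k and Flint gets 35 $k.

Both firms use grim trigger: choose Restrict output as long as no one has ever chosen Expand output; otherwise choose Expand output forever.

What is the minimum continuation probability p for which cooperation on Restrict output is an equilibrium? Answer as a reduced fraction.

7/36

Expected continuation weight on next period's payoff is β·p = 3/4·p, which plays the role of the discount factor.
Cooperation requires 3/4·p ≥ (83−76)/(83−35) = 7/48, hence p ≥ 7/36.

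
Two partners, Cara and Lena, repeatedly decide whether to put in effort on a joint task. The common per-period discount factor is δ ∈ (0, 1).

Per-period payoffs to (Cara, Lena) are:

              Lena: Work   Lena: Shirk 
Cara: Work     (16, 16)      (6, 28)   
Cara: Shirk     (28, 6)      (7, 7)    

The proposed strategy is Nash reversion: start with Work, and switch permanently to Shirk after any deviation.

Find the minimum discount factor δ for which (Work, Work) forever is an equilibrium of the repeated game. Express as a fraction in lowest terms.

4/7

16/(1−δ) ≥ 28 + 7δ/(1−δ)
16 ≥ 28 − 21δ
δ ≥ 12/21 = 4/7.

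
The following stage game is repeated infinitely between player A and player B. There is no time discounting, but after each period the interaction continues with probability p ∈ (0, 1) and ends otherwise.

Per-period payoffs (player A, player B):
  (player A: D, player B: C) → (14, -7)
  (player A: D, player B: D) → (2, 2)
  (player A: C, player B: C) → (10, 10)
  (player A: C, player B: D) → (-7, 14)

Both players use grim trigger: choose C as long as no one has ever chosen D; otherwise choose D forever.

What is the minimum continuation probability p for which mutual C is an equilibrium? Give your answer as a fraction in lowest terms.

With no time discounting, the continuation probability p plays the role of the discount factor.
Grim-trigger IC: 10/(1−p) ≥ 14 + 2p/(1−p) ⇒ p ≥ (14−10)/(14−2) = 1/3.

1/3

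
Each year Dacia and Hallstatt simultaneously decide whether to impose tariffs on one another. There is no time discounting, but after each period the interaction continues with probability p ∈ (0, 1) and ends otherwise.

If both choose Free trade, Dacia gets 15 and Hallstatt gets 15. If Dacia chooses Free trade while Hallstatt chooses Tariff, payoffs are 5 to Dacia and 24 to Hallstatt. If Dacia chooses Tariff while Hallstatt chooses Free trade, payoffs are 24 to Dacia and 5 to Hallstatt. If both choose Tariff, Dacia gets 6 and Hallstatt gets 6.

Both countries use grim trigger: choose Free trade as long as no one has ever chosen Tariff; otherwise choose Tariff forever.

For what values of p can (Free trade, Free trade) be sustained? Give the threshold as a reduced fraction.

1/2

Expected cooperation value is 15 + p·15 + p²·15 + … = 15/(1−p); deviation gives 24 + p·6/(1−p).
15 ≥ 24(1−p) + 6p ⇒ 18p ≥ 9 ⇒ p ≥ 9/18 = 1/2.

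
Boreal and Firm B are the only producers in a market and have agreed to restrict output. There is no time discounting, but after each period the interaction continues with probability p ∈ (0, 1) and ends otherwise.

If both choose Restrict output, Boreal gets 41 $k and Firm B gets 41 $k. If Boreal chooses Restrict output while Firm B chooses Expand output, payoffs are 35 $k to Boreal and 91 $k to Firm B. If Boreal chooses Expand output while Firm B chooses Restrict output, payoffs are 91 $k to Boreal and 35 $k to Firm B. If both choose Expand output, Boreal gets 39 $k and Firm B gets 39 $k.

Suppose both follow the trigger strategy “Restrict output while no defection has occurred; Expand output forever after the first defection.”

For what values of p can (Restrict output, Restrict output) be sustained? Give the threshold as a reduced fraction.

25/26

With no time discounting, the continuation probability p plays the role of the discount factor.
Grim-trigger IC: 41/(1−p) ≥ 91 + 39p/(1−p) ⇒ p ≥ (91−41)/(91−39) = 25/26.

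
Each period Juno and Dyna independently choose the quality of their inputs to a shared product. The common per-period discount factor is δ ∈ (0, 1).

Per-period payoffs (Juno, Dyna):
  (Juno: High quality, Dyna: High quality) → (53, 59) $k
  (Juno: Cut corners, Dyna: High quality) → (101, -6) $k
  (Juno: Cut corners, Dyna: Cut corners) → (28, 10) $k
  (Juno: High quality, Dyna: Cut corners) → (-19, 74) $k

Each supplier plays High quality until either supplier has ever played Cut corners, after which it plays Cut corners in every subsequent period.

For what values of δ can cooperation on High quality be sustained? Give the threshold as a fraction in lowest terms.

48/73

Juno: cooperation gives 53 each period; deviation gives 101 once then 28 forever.
  53/(1−δ) ≥ 101 + 28δ/(1−δ) ⇒ δ ≥ 48/73.
Dyna: cooperation gives 59 each period; deviation gives 74 once then 10 forever.
  δ ≥ 15/64.
Both must hold, so the binding constraint is Juno's: δ ≥ 48/73.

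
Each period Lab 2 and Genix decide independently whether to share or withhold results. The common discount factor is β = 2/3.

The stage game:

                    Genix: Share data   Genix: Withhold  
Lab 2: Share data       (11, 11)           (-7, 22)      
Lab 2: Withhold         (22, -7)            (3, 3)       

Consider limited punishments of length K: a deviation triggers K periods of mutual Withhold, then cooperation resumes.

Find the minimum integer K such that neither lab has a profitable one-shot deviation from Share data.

3

Need Σ_{k=1}^{K} β^k ≥ (22−11)/(11−3) = 1.3750 at β = 2/3.
At K = 2 the sum is 1.1111 < 1.3750; at K = 3 it is 1.4074 ≥ 1.3750.
So the minimum punishment length is K = 3.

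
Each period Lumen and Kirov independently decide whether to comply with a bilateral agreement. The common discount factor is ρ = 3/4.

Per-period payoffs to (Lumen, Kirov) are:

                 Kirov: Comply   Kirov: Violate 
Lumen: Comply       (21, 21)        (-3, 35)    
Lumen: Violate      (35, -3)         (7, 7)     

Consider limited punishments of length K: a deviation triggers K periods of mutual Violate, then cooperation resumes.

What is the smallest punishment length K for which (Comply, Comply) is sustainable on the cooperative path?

2

Need Σ_{k=1}^{K} ρ^k ≥ (35−21)/(21−7) = 1.0000 at ρ = 3/4.
At K = 1 the sum is 0.7500 < 1.0000; at K = 2 it is 1.3125 ≥ 1.0000.
So the minimum punishment length is K = 2.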